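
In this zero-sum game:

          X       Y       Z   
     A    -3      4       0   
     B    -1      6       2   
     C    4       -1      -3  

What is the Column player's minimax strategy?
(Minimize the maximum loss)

Column should play Z, value = 2

Work:
Column player minimizes Row's maximum payoff:
Column X: max payoff to Row = 4
Column Y: max payoff to Row = 6
Column Z: max payoff to Row = 2
Minimum is 2, achieved by column Z.
Minimax strategy: Z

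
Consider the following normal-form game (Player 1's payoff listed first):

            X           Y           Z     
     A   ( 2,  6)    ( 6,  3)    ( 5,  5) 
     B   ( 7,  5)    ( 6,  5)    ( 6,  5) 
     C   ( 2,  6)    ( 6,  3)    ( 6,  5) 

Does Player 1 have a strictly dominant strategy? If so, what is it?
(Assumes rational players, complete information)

No strictly dominant strategy exists for Player 1

Work:
A strategy strictly dominates another if it gives a strictly higher payoff against every opponent action. Compare each pair of P1's strategies column-by-column:
  A vs B: [2 vs 7, 6 vs 6, 5 vs 6] → A does not strictly dominate B (column X: 2 ≤ 7)
  A vs C: [2 vs 2, 6 vs 6, 5 vs 6] → A does not strictly dominate C (column X: 2 ≤ 2)
  B vs A: [7 vs 2, 6 vs 6, 6 vs 5] → B does not strictly dominate A (column Y: 6 ≤ 6)
  B vs C: [7 vs 2, 6 vs 6, 6 vs 6] → B does not strictly dominate C (column Y: 6 ≤ 6)
  C vs A: [2 vs 2, 6 vs 6, 6 vs 5] → C does not strictly dominate A (column X: 2 ≤ 2)
  C vs B: [2 vs 7, 6 vs 6, 6 vs 6] → C does not strictly dominate B (column X: 2 ≤ 7)
No single strategy strictly dominates all others → no strictly dominant strategy.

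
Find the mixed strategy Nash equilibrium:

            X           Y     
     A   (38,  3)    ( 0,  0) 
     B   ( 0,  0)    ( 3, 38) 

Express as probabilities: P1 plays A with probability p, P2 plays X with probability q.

p = 0.9268, q = 0.0732

Work:
Find probabilities that make opponent indifferent:
P2 chooses q to make P1 indifferent between A and B
P1 chooses p to make P2 indifferent between X and Y
Mixed NE: P1 plays (A: 0.9268, B: 0.0732), P2 plays (X: 0.0732, Y: 0.9268)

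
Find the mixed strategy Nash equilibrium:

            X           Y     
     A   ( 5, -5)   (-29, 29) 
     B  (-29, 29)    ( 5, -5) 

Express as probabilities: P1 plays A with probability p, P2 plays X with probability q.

p = 0.5, q = 0.5

Work:
Find probabilities that make opponent indifferent:
P2 chooses q to make P1 indifferent between A and B
P1 chooses p to make P2 indifferent between X and Y
Mixed NE: P1 plays (A: 0.5, B: 0.5), P2 plays (X: 0.5, Y: 0.5)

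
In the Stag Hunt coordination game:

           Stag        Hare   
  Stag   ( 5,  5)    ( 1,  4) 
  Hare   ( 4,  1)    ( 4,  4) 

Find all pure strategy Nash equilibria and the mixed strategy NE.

Pure NE: (Stag, Stag) and (Hare, Hare); Mixed NE: p = 0.75, q = 0.75

Work:
Check pure NE:
(Stag, Stag): (5, 5) - no unilateral deviation beneficial
(Hare, Hare): (4, 4) - no unilateral deviation beneficial
Mixed NE: P1 plays Stag with p = 0.75, P2 plays Stag with q = 0.75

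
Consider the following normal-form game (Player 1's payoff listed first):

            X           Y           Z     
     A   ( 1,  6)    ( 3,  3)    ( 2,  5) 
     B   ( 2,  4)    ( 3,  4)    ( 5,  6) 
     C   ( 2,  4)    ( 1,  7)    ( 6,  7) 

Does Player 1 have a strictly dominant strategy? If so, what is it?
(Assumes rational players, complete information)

No strictly dominant strategy exists for Player 1

Work:
A strategy strictly dominates another if it gives a strictly higher payoff against every opponent action. Compare each pair of P1's strategies column-by-column:
  A vs B: [1 vs 2, 3 vs 3, 2 vs 5] → A does not strictly dominate B (column X: 1 ≤ 2)
  A vs C: [1 vs 2, 3 vs 1, 2 vs 6] → A does not strictly dominate C (column X: 1 ≤ 2)
  B vs A: [2 vs 1, 3 vs 3, 5 vs 2] → B does not strictly dominate A (column Y: 3 ≤ 3)
  B vs C: [2 vs 2, 3 vs 1, 5 vs 6] → B does not strictly dominate C (column X: 2 ≤ 2)
  C vs A: [2 vs 1, 1 vs 3, 6 vs 2] → C does not strictly dominate A (column Y: 1 ≤ 3)
  C vs B: [2 vs 2, 1 vs 3, 6 vs 5] → C does not strictly dominate B (column X: 2 ≤ 2)
No single strategy strictly dominates all others → no strictly dominant strategy.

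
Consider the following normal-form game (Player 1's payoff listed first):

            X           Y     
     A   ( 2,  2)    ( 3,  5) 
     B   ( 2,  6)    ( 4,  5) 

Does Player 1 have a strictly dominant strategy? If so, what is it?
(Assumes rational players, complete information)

No strictly dominant strategy exists for Player 1

Work:
A strategy strictly dominates another if it gives a strictly higher payoff against every opponent action. Compare each pair of P1's strategies column-by-column:
  A vs B: [2 vs 2, 3 vs 4] → A does not strictly dominate B (column X: 2 ≤ 2)
  B vs A: [2 vs 2, 4 vs 3] → B does not strictly dominate A (column X: 2 ≤ 2)
No single strategy strictly dominates all others → no strictly dominant strategy.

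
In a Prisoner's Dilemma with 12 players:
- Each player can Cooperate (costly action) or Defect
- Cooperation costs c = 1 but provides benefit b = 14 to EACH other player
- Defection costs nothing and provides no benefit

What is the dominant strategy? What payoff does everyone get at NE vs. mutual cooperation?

Dominant: Defect; NE payoff = 0; Coop payoff = 153

Work:
Defect dominates (saves cost c = 1, benefit to others is external)
NE: All defect → everyone gets 0
If all cooperate: each receives (11)×14 - 1 = 153
Social dilemma: 153 > 0 but NE gives 0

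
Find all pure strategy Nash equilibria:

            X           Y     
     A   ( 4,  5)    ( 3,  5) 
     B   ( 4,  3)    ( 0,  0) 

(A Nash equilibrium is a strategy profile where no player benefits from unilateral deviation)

Nash equilibrium: (A, X), (A, Y), (B, X)

Work:
Best responses:
  P1 vs X: payoffs [4, 4] → best response A/B (payoff 4)
  P1 vs Y: payoffs [3, 0] → best response A (payoff 3)
  P2 vs A: payoffs [5, 5] → best response X/Y (payoff 5)
  P2 vs B: payoffs [3, 0] → best response X (payoff 3)
Mutual best responses: (A,X), (A,Y), (B,X) → Nash equilibria.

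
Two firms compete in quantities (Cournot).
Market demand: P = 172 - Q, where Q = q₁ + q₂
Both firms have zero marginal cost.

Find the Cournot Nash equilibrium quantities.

q₁* = q₂* = 57.33; P* = 57.33

Work:
Profit: π_i = P·q_i = (a - q_i - q_j)·q_i
FOC: ∂π_i/∂q_i = a - 2q_i - q_j = 0
Reaction function: q_i = (172 - q_j)/2
Symmetry: q* = 172/3 = 57.33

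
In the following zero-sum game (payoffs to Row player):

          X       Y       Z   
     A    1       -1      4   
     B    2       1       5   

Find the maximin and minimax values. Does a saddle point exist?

Maximin = 1, Minimax = 1, Saddle: True

Work:
Row minimums: [-1, 1] → maximin = 1
Column maximums: [2, 1, 5] → minimax = 1
Saddle point exists! Game value = 1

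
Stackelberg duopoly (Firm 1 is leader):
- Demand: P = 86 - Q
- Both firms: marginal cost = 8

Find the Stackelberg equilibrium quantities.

q₁* (leader) = 39.0, q₂* (follower) = 19.5

Work:
Follower's reaction: q₂ = (a - c - q₁)/2
Leader substitutes: π₁ = q₁·(a - q₁ - (a-c-q₁)/2 - c)
FOC: q₁* = (86 - 8)/2 = 39.00
Then: q₂* = (86 - 8 - 39.0)/2 = 19.50
Leader has first-mover advantage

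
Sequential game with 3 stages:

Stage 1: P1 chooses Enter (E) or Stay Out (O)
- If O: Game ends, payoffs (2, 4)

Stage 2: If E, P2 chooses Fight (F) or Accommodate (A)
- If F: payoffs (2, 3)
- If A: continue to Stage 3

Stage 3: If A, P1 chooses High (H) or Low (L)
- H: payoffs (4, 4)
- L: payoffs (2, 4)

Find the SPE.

SPE: (E, A, H); Outcome (4, 4)

Work:
Stage 3: P1 chooses H (4 vs 2)
Stage 2: P2: F->3, A->4 (anticipating H). Choose A
Stage 1: P1: O->2, E->4 (anticipating A, H). Choose E
SPE path: E -> A -> H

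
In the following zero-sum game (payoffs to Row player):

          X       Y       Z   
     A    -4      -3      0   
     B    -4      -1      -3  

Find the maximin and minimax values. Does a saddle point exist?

Maximin = -4, Minimax = -4, Saddle: True

Work:
Row minimums: [-4, -4] → maximin = -4
Column maximums: [-4, -1, 0] → minimax = -4
Saddle point exists! Game value = -4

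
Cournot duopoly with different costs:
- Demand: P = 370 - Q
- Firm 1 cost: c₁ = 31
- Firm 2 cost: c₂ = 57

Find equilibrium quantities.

q₁* = 121.67, q₂* = 95.67

Work:
Reaction: q₁ = (370 - 31 - q₂)/2
Reaction: q₂ = (370 - 57 - q₁)/2
Solve simultaneously:
q₁* = (370 - 2×31 + 57)/3 = 121.67
q₂* = (370 - 2×57 + 31)/3 = 95.67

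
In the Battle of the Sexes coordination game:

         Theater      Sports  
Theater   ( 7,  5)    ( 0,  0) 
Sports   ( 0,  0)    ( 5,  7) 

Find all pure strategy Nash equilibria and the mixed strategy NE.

Pure NE: (Theater, Theater) and (Sports, Sports); Mixed NE: p = 0.5833, q = 0.4167

Work:
Check pure NE:
(Theater, Theater): (7, 5) - no unilateral deviation beneficial
(Sports, Sports): (5, 7) - no unilateral deviation beneficial
Mixed NE: P1 plays Theater with p = 0.5833, P2 plays Theater with q = 0.4167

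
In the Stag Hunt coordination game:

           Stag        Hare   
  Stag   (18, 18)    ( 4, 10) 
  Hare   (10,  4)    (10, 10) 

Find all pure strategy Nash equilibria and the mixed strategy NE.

Pure NE: (Stag, Stag) and (Hare, Hare); Mixed NE: p = 0.4286, q = 0.4286

Work:
Check pure NE:
(Stag, Stag): (18, 18) - no unilateral deviation beneficial
(Hare, Hare): (10, 10) - no unilateral deviation beneficial
Mixed NE: P1 plays Stag with p = 0.4286, P2 plays Stag with q = 0.4286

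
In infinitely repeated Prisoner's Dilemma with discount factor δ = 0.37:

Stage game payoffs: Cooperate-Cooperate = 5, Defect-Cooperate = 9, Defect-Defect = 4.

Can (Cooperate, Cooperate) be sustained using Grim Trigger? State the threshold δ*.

δ* = 0.8; since δ = 0.37 < 0.8, cooperation cannot be sustained

Work:
For Grim Trigger:
Cooperate forever: 5/(1-δ)
Defect then punished: 9 + 4·δ/(1-δ)
Need: 5/(1-δ) ≥ 9 + 4·δ/(1-δ)
Solving: δ ≥ (T-R)/(T-P) = (9-5)/(9-4) = 0.8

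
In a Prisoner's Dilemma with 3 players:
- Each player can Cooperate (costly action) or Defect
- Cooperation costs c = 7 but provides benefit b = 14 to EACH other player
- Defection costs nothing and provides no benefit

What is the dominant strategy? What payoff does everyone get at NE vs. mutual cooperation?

Dominant: Defect; NE payoff = 0; Coop payoff = 21

Work:
Defect dominates (saves cost c = 7, benefit to others is external)
NE: All defect → everyone gets 0
If all cooperate: each receives (2)×14 - 7 = 21
Social dilemma: 21 > 0 but NE gives 0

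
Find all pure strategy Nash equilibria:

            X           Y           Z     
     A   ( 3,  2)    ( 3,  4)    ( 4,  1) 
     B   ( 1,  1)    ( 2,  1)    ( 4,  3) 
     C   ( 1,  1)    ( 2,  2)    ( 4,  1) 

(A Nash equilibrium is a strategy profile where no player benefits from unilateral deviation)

Nash equilibrium: (A, Y), (B, Z)

Work:
Best responses:
  P1 vs X: payoffs [3, 1, 1] → best response A (payoff 3)
  P1 vs Y: payoffs [3, 2, 2] → best response A (payoff 3)
  P1 vs Z: payoffs [4, 4, 4] → best response A/B/C (payoff 4)
  P2 vs A: payoffs [2, 4, 1] → best response Y (payoff 4)
  P2 vs B: payoffs [1, 1, 3] → best response Z (payoff 3)
  P2 vs C: payoffs [1, 2, 1] → best response Y (payoff 2)
Mutual best responses: (A,Y), (B,Z) → Nash equilibria.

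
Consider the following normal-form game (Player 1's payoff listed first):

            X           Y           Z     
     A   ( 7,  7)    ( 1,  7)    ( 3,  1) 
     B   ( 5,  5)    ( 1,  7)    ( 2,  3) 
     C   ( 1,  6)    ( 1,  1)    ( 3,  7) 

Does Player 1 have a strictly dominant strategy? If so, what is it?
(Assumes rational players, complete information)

No strictly dominant strategy exists for Player 1

Work:
A strategy strictly dominates another if it gives a strictly higher payoff against every opponent action. Compare each pair of P1's strategies column-by-column:
  A vs B: [7 vs 5, 1 vs 1, 3 vs 2] → A does not strictly dominate B (column Y: 1 ≤ 1)
  A vs C: [7 vs 1, 1 vs 1, 3 vs 3] → A does not strictly dominate C (column Y: 1 ≤ 1)
  B vs A: [5 vs 7, 1 vs 1, 2 vs 3] → B does not strictly dominate A (column X: 5 ≤ 7)
  B vs C: [5 vs 1, 1 vs 1, 2 vs 3] → B does not strictly dominate C (column Y: 1 ≤ 1)
  C vs A: [1 vs 7, 1 vs 1, 3 vs 3] → C does not strictly dominate A (column X: 1 ≤ 7)
  C vs B: [1 vs 5, 1 vs 1, 3 vs 2] → C does not strictly dominate B (column X: 1 ≤ 5)
No single strategy strictly dominates all others → no strictly dominant strategy.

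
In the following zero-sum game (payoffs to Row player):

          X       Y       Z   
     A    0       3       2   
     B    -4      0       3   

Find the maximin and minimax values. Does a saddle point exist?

Maximin = 0, Minimax = 0, Saddle: True

Work:
Row minimums: [0, -4] → maximin = 0
Column maximums: [0, 3, 3] → minimax = 0
Saddle point exists! Game value = 0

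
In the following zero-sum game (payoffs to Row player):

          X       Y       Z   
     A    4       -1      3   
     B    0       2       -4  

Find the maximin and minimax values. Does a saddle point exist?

Maximin = -1, Minimax = 2, Saddle: False

Work:
Row minimums: [-1, -4] → maximin = -1
Column maximums: [4, 2, 3] → minimax = 2
No saddle point (maximin ≠ minimax). Mixed strategy needed.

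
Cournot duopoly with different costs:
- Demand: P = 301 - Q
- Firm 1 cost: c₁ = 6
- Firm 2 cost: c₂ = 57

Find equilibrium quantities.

q₁* = 115.33, q₂* = 64.33

Work:
Reaction: q₁ = (301 - 6 - q₂)/2
Reaction: q₂ = (301 - 57 - q₁)/2
Solve simultaneously:
q₁* = (301 - 2×6 + 57)/3 = 115.33
q₂* = (301 - 2×57 + 6)/3 = 64.33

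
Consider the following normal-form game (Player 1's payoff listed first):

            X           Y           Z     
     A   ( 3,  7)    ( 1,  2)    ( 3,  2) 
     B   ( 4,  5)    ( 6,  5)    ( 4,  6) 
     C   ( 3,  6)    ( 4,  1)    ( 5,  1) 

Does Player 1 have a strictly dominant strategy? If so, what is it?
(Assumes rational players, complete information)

No strictly dominant strategy exists for Player 1

Work:
A strategy strictly dominates another if it gives a strictly higher payoff against every opponent action. Compare each pair of P1's strategies column-by-column:
  A vs B: [3 vs 4, 1 vs 6, 3 vs 4] → A does not strictly dominate B (column X: 3 ≤ 4)
  A vs C: [3 vs 3, 1 vs 4, 3 vs 5] → A does not strictly dominate C (column X: 3 ≤ 3)
  B vs A: [4 vs 3, 6 vs 1, 4 vs 3] → B strictly dominates A
  B vs C: [4 vs 3, 6 vs 4, 4 vs 5] → B does not strictly dominate C (column Z: 4 ≤ 5)
  C vs A: [3 vs 3, 4 vs 1, 5 vs 3] → C does not strictly dominate A (column X: 3 ≤ 3)
  C vs B: [3 vs 4, 4 vs 6, 5 vs 4] → C does not strictly dominate B (column X: 3 ≤ 4)
No single strategy strictly dominates all others → no strictly dominant strategy.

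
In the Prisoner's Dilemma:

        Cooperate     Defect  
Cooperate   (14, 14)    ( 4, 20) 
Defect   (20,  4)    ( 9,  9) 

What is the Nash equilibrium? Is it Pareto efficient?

(Defect, Defect) is NE; not Pareto efficient

Work:
Defect dominates Cooperate for both players:
If P2 cooperates: Defect (20) > Cooperate (14)
If P2 defects: Defect (9) > Cooperate (4)
NE: (Defect, Defect) with payoff (9, 9)
But (Cooperate, Cooperate) = (14, 14) Pareto dominates (9, 9)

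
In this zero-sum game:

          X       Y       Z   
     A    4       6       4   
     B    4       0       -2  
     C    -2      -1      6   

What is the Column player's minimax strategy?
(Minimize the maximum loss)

Column should play X, value = 4

Work:
Column player minimizes Row's maximum payoff:
Column X: max payoff to Row = 4
Column Y: max payoff to Row = 6
Column Z: max payoff to Row = 6
Minimum is 4, achieved by column X.
Minimax strategy: X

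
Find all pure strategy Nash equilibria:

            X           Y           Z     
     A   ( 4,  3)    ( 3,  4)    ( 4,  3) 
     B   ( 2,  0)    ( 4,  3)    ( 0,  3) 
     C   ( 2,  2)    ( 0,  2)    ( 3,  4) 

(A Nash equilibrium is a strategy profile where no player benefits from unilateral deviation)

Nash equilibrium: (B, Y)

Work:
Best responses:
  P1 vs X: payoffs [4, 2, 2] → best response A (payoff 4)
  P1 vs Y: payoffs [3, 4, 0] → best response B (payoff 4)
  P1 vs Z: payoffs [4, 0, 3] → best response A (payoff 4)
  P2 vs A: payoffs [3, 4, 3] → best response Y (payoff 4)
  P2 vs B: payoffs [0, 3, 3] → best response Y/Z (payoff 3)
  P2 vs C: payoffs [2, 2, 4] → best response Z (payoff 4)
Mutual best responses: (B,Y) → Nash equilibria.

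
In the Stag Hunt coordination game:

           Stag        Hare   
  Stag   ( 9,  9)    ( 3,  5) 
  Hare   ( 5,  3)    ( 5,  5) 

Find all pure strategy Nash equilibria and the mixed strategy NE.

Pure NE: (Stag, Stag) and (Hare, Hare); Mixed NE: p = 0.3333, q = 0.3333

Work:
Check pure NE:
(Stag, Stag): (9, 9) - no unilateral deviation beneficial
(Hare, Hare): (5, 5) - no unilateral deviation beneficial
Mixed NE: P1 plays Stag with p = 0.3333, P2 plays Stag with q = 0.3333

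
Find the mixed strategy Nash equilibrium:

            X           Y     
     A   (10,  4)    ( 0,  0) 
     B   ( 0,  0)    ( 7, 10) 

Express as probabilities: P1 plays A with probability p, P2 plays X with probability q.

p = 0.7143, q = 0.4118

Work:
Find probabilities that make opponent indifferent:
P2 chooses q to make P1 indifferent between A and B
P1 chooses p to make P2 indifferent between X and Y
Mixed NE: P1 plays (A: 0.7143, B: 0.2857), P2 plays (X: 0.4118, Y: 0.5882)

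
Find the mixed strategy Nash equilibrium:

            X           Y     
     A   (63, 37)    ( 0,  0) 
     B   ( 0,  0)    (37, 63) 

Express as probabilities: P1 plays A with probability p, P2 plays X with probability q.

p = 0.63, q = 0.37

Work:
Find probabilities that make opponent indifferent:
P2 chooses q to make P1 indifferent between A and B
P1 chooses p to make P2 indifferent between X and Y
Mixed NE: P1 plays (A: 0.63, B: 0.37), P2 plays (X: 0.37, Y: 0.63)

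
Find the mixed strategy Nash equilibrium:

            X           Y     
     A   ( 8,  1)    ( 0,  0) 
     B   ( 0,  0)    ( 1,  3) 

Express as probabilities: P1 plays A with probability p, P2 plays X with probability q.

p = 0.75, q = 0.1111

Work:
Find probabilities that make opponent indifferent:
P2 chooses q to make P1 indifferent between A and B
P1 chooses p to make P2 indifferent between X and Y
Mixed NE: P1 plays (A: 0.75, B: 0.25), P2 plays (X: 0.1111, Y: 0.8889)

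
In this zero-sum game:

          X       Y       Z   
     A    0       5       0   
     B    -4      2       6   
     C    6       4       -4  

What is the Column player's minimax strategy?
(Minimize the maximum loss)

Column should play Y, value = 5

Work:
Column player minimizes Row's maximum payoff:
Column X: max payoff to Row = 6
Column Y: max payoff to Row = 5
Column Z: max payoff to Row = 6
Minimum is 5, achieved by column Y.
Minimax strategy: Y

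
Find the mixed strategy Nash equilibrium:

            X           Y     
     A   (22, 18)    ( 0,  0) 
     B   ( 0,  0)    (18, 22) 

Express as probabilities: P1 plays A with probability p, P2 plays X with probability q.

p = 0.55, q = 0.45

Work:
Find probabilities that make opponent indifferent:
P2 chooses q to make P1 indifferent between A and B
P1 chooses p to make P2 indifferent between X and Y
Mixed NE: P1 plays (A: 0.55, B: 0.45), P2 plays (X: 0.45, Y: 0.55)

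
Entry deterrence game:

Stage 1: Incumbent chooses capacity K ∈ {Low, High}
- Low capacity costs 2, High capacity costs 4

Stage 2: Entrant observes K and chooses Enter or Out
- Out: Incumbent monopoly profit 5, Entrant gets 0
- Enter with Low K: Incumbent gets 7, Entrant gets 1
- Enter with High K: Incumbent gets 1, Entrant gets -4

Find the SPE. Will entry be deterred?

SPE: (Low, Enter|Low, Out|High); Entry not deterred. Incumbent net profit = 5, Entrant gets 1

Work:
After Low K: Entrant enters (1 > 0)
After High K: Entrant stays out (-4 < 0)
Incumbent: Low → 7−2=5, High → 5−4=1
Incumbent chooses Low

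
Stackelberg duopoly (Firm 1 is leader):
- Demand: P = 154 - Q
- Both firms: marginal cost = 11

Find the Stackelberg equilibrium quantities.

q₁* (leader) = 71.5, q₂* (follower) = 35.75

Work:
Follower's reaction: q₂ = (a - c - q₁)/2
Leader substitutes: π₁ = q₁·(a - q₁ - (a-c-q₁)/2 - c)
FOC: q₁* = (154 - 11)/2 = 71.50
Then: q₂* = (154 - 11 - 71.5)/2 = 35.75
Leader has first-mover advantage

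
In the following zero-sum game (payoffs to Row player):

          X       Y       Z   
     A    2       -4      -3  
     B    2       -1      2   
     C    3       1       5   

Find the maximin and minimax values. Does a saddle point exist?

Maximin = 1, Minimax = 1, Saddle: True

Work:
Row minimums: [-4, -1, 1] → maximin = 1
Column maximums: [3, 1, 5] → minimax = 1
Saddle point exists! Game value = 1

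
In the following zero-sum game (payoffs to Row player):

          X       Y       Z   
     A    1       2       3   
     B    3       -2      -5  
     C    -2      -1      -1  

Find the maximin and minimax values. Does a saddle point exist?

Maximin = 1, Minimax = 2, Saddle: False

Work:
Row minimums: [1, -5, -2] → maximin = 1
Column maximums: [3, 2, 3] → minimax = 2
No saddle point (maximin ≠ minimax). Mixed strategy needed.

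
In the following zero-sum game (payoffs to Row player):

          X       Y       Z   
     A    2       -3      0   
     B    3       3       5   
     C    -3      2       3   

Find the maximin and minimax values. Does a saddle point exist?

Maximin = 3, Minimax = 3, Saddle: True

Work:
Row minimums: [-3, 3, -3] → maximin = 3
Column maximums: [3, 3, 5] → minimax = 3
Saddle point exists! Game value = 3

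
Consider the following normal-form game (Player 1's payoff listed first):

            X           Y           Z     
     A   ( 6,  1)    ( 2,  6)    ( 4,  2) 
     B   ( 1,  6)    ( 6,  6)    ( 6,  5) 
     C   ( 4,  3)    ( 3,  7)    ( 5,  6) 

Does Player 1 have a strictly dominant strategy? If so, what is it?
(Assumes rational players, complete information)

No strictly dominant strategy exists for Player 1

Work:
A strategy strictly dominates another if it gives a strictly higher payoff against every opponent action. Compare each pair of P1's strategies column-by-column:
  A vs B: [6 vs 1, 2 vs 6, 4 vs 6] → A does not strictly dominate B (column Y: 2 ≤ 6)
  A vs C: [6 vs 4, 2 vs 3, 4 vs 5] → A does not strictly dominate C (column Y: 2 ≤ 3)
  B vs A: [1 vs 6, 6 vs 2, 6 vs 4] → B does not strictly dominate A (column X: 1 ≤ 6)
  B vs C: [1 vs 4, 6 vs 3, 6 vs 5] → B does not strictly dominate C (column X: 1 ≤ 4)
  C vs A: [4 vs 6, 3 vs 2, 5 vs 4] → C does not strictly dominate A (column X: 4 ≤ 6)
  C vs B: [4 vs 1, 3 vs 6, 5 vs 6] → C does not strictly dominate B (column Y: 3 ≤ 6)
No single strategy strictly dominates all others → no strictly dominant strategy.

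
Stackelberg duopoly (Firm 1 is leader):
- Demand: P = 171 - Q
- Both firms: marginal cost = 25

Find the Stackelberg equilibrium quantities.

q₁* (leader) = 73.0, q₂* (follower) = 36.5

Work:
Follower's reaction: q₂ = (a - c - q₁)/2
Leader substitutes: π₁ = q₁·(a - q₁ - (a-c-q₁)/2 - c)
FOC: q₁* = (171 - 25)/2 = 73.00
Then: q₂* = (171 - 25 - 73.0)/2 = 36.50
Leader has first-mover advantage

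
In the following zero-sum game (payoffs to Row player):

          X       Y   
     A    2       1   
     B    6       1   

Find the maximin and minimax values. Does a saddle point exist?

Maximin = 1, Minimax = 1, Saddle: True

Work:
Row minimums: [1, 1] → maximin = 1
Column maximums: [6, 1] → minimax = 1
Saddle point exists! Game value = 1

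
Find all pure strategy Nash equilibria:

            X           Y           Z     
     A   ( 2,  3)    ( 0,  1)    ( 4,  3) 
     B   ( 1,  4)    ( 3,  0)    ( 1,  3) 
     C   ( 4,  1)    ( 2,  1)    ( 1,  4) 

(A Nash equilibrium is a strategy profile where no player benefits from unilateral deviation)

Nash equilibrium: (A, Z)

Work:
Best responses:
  P1 vs X: payoffs [2, 1, 4] → best response C (payoff 4)
  P1 vs Y: payoffs [0, 3, 2] → best response B (payoff 3)
  P1 vs Z: payoffs [4, 1, 1] → best response A (payoff 4)
  P2 vs A: payoffs [3, 1, 3] → best response X/Z (payoff 3)
  P2 vs B: payoffs [4, 0, 3] → best response X (payoff 4)
  P2 vs C: payoffs [1, 1, 4] → best response Z (payoff 4)
Mutual best responses: (A,Z) → Nash equilibria.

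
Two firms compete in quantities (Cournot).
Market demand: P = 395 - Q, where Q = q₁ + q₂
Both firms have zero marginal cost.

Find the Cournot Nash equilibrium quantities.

q₁* = q₂* = 131.67; P* = 131.67

Work:
Profit: π_i = P·q_i = (a - q_i - q_j)·q_i
FOC: ∂π_i/∂q_i = a - 2q_i - q_j = 0
Reaction function: q_i = (395 - q_j)/2
Symmetry: q* = 395/3 = 131.67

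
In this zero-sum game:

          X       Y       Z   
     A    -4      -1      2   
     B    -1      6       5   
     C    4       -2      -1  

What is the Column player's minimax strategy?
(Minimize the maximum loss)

Column should play X, value = 4

Work:
Column player minimizes Row's maximum payoff:
Column X: max payoff to Row = 4
Column Y: max payoff to Row = 6
Column Z: max payoff to Row = 5
Minimum is 4, achieved by column X.
Minimax strategy: X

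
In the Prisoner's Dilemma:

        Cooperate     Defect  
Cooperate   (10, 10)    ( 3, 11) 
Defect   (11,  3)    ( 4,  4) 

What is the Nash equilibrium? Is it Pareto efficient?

(Defect, Defect) is NE; not Pareto efficient

Work:
Defect dominates Cooperate for both players:
If P2 cooperates: Defect (11) > Cooperate (10)
If P2 defects: Defect (4) > Cooperate (3)
NE: (Defect, Defect) with payoff (4, 4)
But (Cooperate, Cooperate) = (10, 10) Pareto dominates (4, 4)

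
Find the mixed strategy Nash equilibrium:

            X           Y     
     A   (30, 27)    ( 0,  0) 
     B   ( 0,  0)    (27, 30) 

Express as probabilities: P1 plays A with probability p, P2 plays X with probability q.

p = 0.5263, q = 0.4737

Work:
Find probabilities that make opponent indifferent:
P2 chooses q to make P1 indifferent between A and B
P1 chooses p to make P2 indifferent between X and Y
Mixed NE: P1 plays (A: 0.5263, B: 0.4737), P2 plays (X: 0.4737, Y: 0.5263)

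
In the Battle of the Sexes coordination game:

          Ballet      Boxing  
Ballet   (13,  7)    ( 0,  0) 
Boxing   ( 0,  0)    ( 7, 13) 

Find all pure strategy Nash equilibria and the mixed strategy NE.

Pure NE: (Ballet, Ballet) and (Boxing, Boxing); Mixed NE: p = 0.65, q = 0.35

Work:
Check pure NE:
(Ballet, Ballet): (13, 7) - no unilateral deviation beneficial
(Boxing, Boxing): (7, 13) - no unilateral deviation beneficial
Mixed NE: P1 plays Ballet with p = 0.65, P2 plays Ballet with q = 0.35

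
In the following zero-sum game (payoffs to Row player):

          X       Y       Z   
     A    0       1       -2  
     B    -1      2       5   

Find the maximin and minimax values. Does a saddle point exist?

Maximin = -1, Minimax = 0, Saddle: False

Work:
Row minimums: [-2, -1] → maximin = -1
Column maximums: [0, 2, 5] → minimax = 0
No saddle point (maximin ≠ minimax). Mixed strategy needed.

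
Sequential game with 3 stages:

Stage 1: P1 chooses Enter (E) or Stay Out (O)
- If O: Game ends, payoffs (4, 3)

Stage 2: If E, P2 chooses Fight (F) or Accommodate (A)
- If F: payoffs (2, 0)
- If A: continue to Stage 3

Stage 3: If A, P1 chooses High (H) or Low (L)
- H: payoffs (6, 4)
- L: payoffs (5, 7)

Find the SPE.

SPE: (E, A, H); Outcome (6, 4)

Work:
Stage 3: P1 chooses H (6 vs 5)
Stage 2: P2: F->0, A->4 (anticipating H). Choose A
Stage 1: P1: O->4, E->6 (anticipating A, H). Choose E
SPE path: E -> A -> H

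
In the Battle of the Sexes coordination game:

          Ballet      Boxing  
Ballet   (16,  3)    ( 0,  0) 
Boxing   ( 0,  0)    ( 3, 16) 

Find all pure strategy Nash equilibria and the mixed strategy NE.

Pure NE: (Ballet, Ballet) and (Boxing, Boxing); Mixed NE: p = 0.8421, q = 0.1579

Work:
Check pure NE:
(Ballet, Ballet): (16, 3) - no unilateral deviation beneficial
(Boxing, Boxing): (3, 16) - no unilateral deviation beneficial
Mixed NE: P1 plays Ballet with p = 0.8421, P2 plays Ballet with q = 0.1579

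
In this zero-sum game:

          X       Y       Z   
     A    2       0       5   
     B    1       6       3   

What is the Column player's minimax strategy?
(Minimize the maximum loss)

Column should play X, value = 2

Work:
Column player minimizes Row's maximum payoff:
Column X: max payoff to Row = 2
Column Y: max payoff to Row = 6
Column Z: max payoff to Row = 5
Minimum is 2, achieved by column X.
Minimax strategy: X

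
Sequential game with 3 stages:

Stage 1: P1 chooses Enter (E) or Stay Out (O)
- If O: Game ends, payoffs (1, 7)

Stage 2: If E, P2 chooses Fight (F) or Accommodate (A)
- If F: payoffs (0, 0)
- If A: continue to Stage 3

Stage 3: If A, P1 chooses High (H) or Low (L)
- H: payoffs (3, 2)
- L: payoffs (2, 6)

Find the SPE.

SPE: (E, A, H); Outcome (3, 2)

Work:
Stage 3: P1 chooses H (3 vs 2)
Stage 2: P2: F->0, A->2 (anticipating H). Choose A
Stage 1: P1: O->1, E->3 (anticipating A, H). Choose E
SPE path: E -> A -> H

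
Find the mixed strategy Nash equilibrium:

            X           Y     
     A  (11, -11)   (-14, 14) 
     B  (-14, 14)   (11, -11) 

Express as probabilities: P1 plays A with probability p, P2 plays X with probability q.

p = 0.5, q = 0.5

Work:
Find probabilities that make opponent indifferent:
P2 chooses q to make P1 indifferent between A and B
P1 chooses p to make P2 indifferent between X and Y
Mixed NE: P1 plays (A: 0.5, B: 0.5), P2 plays (X: 0.5, Y: 0.5)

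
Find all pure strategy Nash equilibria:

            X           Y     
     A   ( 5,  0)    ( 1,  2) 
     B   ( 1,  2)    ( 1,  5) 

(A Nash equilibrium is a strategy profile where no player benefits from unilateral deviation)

Nash equilibrium: (A, Y), (B, Y)

Work:
Best responses:
  P1 vs X: payoffs [5, 1] → best response A (payoff 5)
  P1 vs Y: payoffs [1, 1] → best response A/B (payoff 1)
  P2 vs A: payoffs [0, 2] → best response Y (payoff 2)
  P2 vs B: payoffs [2, 5] → best response Y (payoff 5)
Mutual best responses: (A,Y), (B,Y) → Nash equilibria.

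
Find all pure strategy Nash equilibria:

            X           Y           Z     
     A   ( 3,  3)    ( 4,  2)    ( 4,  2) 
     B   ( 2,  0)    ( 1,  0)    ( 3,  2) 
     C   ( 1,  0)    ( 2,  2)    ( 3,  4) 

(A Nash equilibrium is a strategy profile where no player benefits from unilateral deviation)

Nash equilibrium: (A, X)

Work:
Best responses:
  P1 vs X: payoffs [3, 2, 1] → best response A (payoff 3)
  P1 vs Y: payoffs [4, 1, 2] → best response A (payoff 4)
  P1 vs Z: payoffs [4, 3, 3] → best response A (payoff 4)
  P2 vs A: payoffs [3, 2, 2] → best response X (payoff 3)
  P2 vs B: payoffs [0, 0, 2] → best response Z (payoff 2)
  P2 vs C: payoffs [0, 2, 4] → best response Z (payoff 4)
Mutual best responses: (A,X) → Nash equilibria.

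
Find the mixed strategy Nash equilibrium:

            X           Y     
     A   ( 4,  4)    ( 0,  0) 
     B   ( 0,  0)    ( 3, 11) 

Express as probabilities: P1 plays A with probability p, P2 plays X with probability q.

p = 0.7333, q = 0.4286

Work:
Find probabilities that make opponent indifferent:
P2 chooses q to make P1 indifferent between A and B
P1 chooses p to make P2 indifferent between X and Y
Mixed NE: P1 plays (A: 0.7333, B: 0.2667), P2 plays (X: 0.4286, Y: 0.5714)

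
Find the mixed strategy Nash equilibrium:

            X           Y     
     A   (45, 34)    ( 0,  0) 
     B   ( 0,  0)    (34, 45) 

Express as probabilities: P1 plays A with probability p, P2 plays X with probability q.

p = 0.5696, q = 0.4304

Work:
Find probabilities that make opponent indifferent:
P2 chooses q to make P1 indifferent between A and B
P1 chooses p to make P2 indifferent between X and Y
Mixed NE: P1 plays (A: 0.5696, B: 0.4304), P2 plays (X: 0.4304, Y: 0.5696)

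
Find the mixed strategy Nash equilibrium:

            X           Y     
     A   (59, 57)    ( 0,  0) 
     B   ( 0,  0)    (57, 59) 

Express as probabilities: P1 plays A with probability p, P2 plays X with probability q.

p = 0.5086, q = 0.4914

Work:
Find probabilities that make opponent indifferent:
P2 chooses q to make P1 indifferent between A and B
P1 chooses p to make P2 indifferent between X and Y
Mixed NE: P1 plays (A: 0.5086, B: 0.4914), P2 plays (X: 0.4914, Y: 0.5086)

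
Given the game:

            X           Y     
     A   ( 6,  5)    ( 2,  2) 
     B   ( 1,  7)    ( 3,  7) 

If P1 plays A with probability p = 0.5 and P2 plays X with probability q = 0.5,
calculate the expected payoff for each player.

E[P1] = 3.0, E[P2] = 5.25

Work:
E[P1] = p·q·π₁(A,X) + p·(1-q)·π₁(A,Y) + (1-p)·q·π₁(B,X) + (1-p)·(1-q)·π₁(B,Y)
= 0.5·0.5·6 + 0.5·0.5·2 + 0.5·0.5·1 + 0.5·0.5·3
= 3.0

E[P2] = 5.25 (similar calculation)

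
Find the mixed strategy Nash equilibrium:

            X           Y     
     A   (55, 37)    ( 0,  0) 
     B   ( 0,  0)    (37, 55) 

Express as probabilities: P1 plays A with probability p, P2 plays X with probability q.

p = 0.5978, q = 0.4022

Work:
Find probabilities that make opponent indifferent:
P2 chooses q to make P1 indifferent between A and B
P1 chooses p to make P2 indifferent between X and Y
Mixed NE: P1 plays (A: 0.5978, B: 0.4022), P2 plays (X: 0.4022, Y: 0.5978)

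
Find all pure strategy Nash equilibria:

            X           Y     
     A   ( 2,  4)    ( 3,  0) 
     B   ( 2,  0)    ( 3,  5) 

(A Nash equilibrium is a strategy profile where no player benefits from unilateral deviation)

Nash equilibrium: (A, X), (B, Y)

Work:
Best responses:
  P1 vs X: payoffs [2, 2] → best response A/B (payoff 2)
  P1 vs Y: payoffs [3, 3] → best response A/B (payoff 3)
  P2 vs A: payoffs [4, 0] → best response X (payoff 4)
  P2 vs B: payoffs [0, 5] → best response Y (payoff 5)
Mutual best responses: (A,X), (B,Y) → Nash equilibria.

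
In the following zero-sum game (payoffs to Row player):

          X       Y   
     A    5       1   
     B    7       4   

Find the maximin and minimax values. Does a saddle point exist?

Maximin = 4, Minimax = 4, Saddle: True

Work:
Row minimums: [1, 4] → maximin = 4
Column maximums: [7, 4] → minimax = 4
Saddle point exists! Game value = 4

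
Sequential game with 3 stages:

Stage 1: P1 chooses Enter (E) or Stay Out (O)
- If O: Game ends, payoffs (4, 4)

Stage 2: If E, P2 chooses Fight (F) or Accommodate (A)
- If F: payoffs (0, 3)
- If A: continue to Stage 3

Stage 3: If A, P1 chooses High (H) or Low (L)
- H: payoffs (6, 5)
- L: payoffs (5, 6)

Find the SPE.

SPE: (E, A, H); Outcome (6, 5)

Work:
Stage 3: P1 chooses H (6 vs 5)
Stage 2: P2: F->3, A->5 (anticipating H). Choose A
Stage 1: P1: O->4, E->6 (anticipating A, H). Choose E
SPE path: E -> A -> H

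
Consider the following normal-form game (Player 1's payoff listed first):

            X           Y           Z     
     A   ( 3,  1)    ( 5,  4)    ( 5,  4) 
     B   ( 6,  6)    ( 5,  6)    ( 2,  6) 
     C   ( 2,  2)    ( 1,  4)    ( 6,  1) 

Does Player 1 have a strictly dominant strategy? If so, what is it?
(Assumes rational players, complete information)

No strictly dominant strategy exists for Player 1

Work:
A strategy strictly dominates another if it gives a strictly higher payoff against every opponent action. Compare each pair of P1's strategies column-by-column:
  A vs B: [3 vs 6, 5 vs 5, 5 vs 2] → A does not strictly dominate B (column X: 3 ≤ 6)
  A vs C: [3 vs 2, 5 vs 1, 5 vs 6] → A does not strictly dominate C (column Z: 5 ≤ 6)
  B vs A: [6 vs 3, 5 vs 5, 2 vs 5] → B does not strictly dominate A (column Y: 5 ≤ 5)
  B vs C: [6 vs 2, 5 vs 1, 2 vs 6] → B does not strictly dominate C (column Z: 2 ≤ 6)
  C vs A: [2 vs 3, 1 vs 5, 6 vs 5] → C does not strictly dominate A (column X: 2 ≤ 3)
  C vs B: [2 vs 6, 1 vs 5, 6 vs 2] → C does not strictly dominate B (column X: 2 ≤ 6)
No single strategy strictly dominates all others → no strictly dominant strategy.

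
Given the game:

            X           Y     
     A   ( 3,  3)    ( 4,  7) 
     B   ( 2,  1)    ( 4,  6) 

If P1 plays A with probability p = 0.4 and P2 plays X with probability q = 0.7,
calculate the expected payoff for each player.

E[P1] = 2.88, E[P2] = 3.18

Work:
E[P1] = p·q·π₁(A,X) + p·(1-q)·π₁(A,Y) + (1-p)·q·π₁(B,X) + (1-p)·(1-q)·π₁(B,Y)
= 0.4·0.7·3 + 0.4·0.3·4 + 0.6·0.7·2 + 0.6·0.3·4
= 2.88

E[P2] = 3.18 (similar calculation)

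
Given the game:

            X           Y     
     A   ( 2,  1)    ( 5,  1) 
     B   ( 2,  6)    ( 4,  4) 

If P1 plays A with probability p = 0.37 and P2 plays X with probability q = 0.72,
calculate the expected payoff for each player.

E[P1] = 2.6636, E[P2] = 3.7972

Work:
E[P1] = p·q·π₁(A,X) + p·(1-q)·π₁(A,Y) + (1-p)·q·π₁(B,X) + (1-p)·(1-q)·π₁(B,Y)
= 0.37·0.72·2 + 0.37·0.28·5 + 0.63·0.72·2 + 0.63·0.28·4
= 2.6636

E[P2] = 3.7972 (similar calculation)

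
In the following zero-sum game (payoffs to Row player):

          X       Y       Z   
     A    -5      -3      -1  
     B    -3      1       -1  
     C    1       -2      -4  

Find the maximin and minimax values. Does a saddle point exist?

Maximin = -3, Minimax = -1, Saddle: False

Work:
Row minimums: [-5, -3, -4] → maximin = -3
Column maximums: [1, 1, -1] → minimax = -1
No saddle point (maximin ≠ minimax). Mixed strategy needed.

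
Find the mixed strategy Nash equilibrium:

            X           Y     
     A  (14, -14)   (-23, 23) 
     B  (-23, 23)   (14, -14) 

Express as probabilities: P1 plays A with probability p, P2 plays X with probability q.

p = 0.5, q = 0.5

Work:
Find probabilities that make opponent indifferent:
P2 chooses q to make P1 indifferent between A and B
P1 chooses p to make P2 indifferent between X and Y
Mixed NE: P1 plays (A: 0.5, B: 0.5), P2 plays (X: 0.5, Y: 0.5)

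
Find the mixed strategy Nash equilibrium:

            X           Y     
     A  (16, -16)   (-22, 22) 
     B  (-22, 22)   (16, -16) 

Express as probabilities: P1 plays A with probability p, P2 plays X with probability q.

p = 0.5, q = 0.5

Work:
Find probabilities that make opponent indifferent:
P2 chooses q to make P1 indifferent between A and B
P1 chooses p to make P2 indifferent between X and Y
Mixed NE: P1 plays (A: 0.5, B: 0.5), P2 plays (X: 0.5, Y: 0.5)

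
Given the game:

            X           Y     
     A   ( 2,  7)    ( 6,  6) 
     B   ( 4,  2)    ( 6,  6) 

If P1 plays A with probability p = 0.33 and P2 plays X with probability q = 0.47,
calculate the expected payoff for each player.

E[P1] = 4.7498, E[P2] = 4.8955

Work:
E[P1] = p·q·π₁(A,X) + p·(1-q)·π₁(A,Y) + (1-p)·q·π₁(B,X) + (1-p)·(1-q)·π₁(B,Y)
= 0.33·0.47·2 + 0.33·0.53·6 + 0.67·0.47·4 + 0.67·0.53·6
= 4.7498

E[P2] = 4.8955 (similar calculation)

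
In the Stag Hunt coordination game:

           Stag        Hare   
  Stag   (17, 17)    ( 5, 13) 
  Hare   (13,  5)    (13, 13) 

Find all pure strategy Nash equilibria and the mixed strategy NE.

Pure NE: (Stag, Stag) and (Hare, Hare); Mixed NE: p = 0.6667, q = 0.6667

Work:
Check pure NE:
(Stag, Stag): (17, 17) - no unilateral deviation beneficial
(Hare, Hare): (13, 13) - no unilateral deviation beneficial
Mixed NE: P1 plays Stag with p = 0.6667, P2 plays Stag with q = 0.6667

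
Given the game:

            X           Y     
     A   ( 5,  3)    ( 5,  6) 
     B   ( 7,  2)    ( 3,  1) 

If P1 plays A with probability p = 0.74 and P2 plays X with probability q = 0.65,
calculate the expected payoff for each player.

E[P1] = 5.156, E[P2] = 3.426

Work:
E[P1] = p·q·π₁(A,X) + p·(1-q)·π₁(A,Y) + (1-p)·q·π₁(B,X) + (1-p)·(1-q)·π₁(B,Y)
= 0.74·0.65·5 + 0.74·0.35·5 + 0.26·0.65·7 + 0.26·0.35·3
= 5.156

E[P2] = 3.426 (similar calculation)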